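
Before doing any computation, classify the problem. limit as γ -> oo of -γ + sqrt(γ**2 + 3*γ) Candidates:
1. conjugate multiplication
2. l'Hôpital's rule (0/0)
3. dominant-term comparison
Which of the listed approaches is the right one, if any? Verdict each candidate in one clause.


Verdict: conjugate multiplication — infinity minus infinity with a radical in play — multiply by the conjugate so the divergences of sqrt(γ**2 + 3*γ) and γ annihilate.
- conjugate multiplication — yes, a natural case for it.
- l'Hôpital's rule (0/0) — no quotient structure at all: the clash is ∞ minus ∞, which rationalizing converts into a tractable ratio.
- dominant-term comparison — no ranking of term growth rates resolves the limit here.


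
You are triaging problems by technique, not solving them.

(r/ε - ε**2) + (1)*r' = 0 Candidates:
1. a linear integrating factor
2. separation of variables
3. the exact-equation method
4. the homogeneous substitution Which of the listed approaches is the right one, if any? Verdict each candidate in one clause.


Method: a linear integrating factor — linear in the unknown with genuine forcing: multiply through by the exponential of the integrated coefficient and the left side closes into one derivative.
- a linear integrating factor — yes, a natural case for it.
- separation of variables — the two dependences do not factor apart.
- the exact-equation method — exactness fails on the nose — the mixed partials do not match.
- the homogeneous substitution: the ratio substitution does not collapse this equation.


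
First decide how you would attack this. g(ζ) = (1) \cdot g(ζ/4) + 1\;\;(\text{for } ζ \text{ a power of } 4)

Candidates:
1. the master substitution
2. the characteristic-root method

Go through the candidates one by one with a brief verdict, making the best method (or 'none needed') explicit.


Method: the master substitution — treat m = log base 4 of ζ as the new clock: one recursion step advances m by one while ζ scales by 4.
- the master substitution — a fit — the right tool for this form.
- the characteristic-root method — the recursion divides its index rather than shifting it — outside the constant-shift family the root method covers.


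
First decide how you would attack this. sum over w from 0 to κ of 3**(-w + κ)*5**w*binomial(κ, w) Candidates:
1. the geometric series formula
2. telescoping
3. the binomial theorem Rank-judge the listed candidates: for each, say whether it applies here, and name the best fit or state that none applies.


Best approach: the binomial theorem — the summand is term w of a binomial expansion in 5 and 3; the whole sum is a single power.
- the geometric series formula: there is no constant term-to-term ratio.
- telescoping — as presented, consecutive terms share no shifted copy to cancel against — no rewrite is on display to change that.
- the binomial theorem — yes — fits the structure here.


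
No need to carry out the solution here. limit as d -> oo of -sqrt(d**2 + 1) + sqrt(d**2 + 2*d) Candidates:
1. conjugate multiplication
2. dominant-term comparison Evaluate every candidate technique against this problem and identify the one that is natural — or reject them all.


Diagnosis: conjugate multiplication — turning the difference into a conjugate-rationalized ratio makes the limit readable.
- conjugate multiplication — yes, a natural case for it.
- dominant-term comparison — this limit is not decided by comparing leading-term growth at infinity.


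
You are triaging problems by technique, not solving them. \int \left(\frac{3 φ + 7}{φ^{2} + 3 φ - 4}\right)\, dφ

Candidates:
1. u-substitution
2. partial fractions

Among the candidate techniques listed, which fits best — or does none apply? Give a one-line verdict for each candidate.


Verdict: partial fractions — the denominator φ^{2} + 3 φ - 4 factors, so the quotient decomposes into elementary partial fractions term by term.
- u-substitution — no subexpression of the integrand serves as a whole-integral substitution inner — individual terms may offer their own, but none carries its derivative as a factor of the full integrand; a working change of variable would have to be constructed from outside the expression.
- partial fractions: a fit — the right tool for this form.


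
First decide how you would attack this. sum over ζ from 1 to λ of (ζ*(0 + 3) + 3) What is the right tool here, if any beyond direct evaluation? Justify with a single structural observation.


Verdict: no special technique — every summand is a constant multiple of a power of ζ — apply the standard power-sum identities one degree at a time.


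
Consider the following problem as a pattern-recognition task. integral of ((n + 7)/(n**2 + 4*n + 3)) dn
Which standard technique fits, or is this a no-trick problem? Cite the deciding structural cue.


Technique: partial fractions — the factorization of n**2 + 4*n + 3 is the whole battle; after it, each term is a table integral.


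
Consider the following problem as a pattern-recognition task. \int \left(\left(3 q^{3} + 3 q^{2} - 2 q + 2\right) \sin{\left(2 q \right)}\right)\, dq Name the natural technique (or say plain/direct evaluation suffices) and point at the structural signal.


Method: integration by parts — a polynomial factor 3 q^{3} + 3 q^{2} - 2 q + 2 multiplies \sin{\left(2 q \right)}; differentiating 3 q^{3} + 3 q^{2} - 2 q + 2 lowers its degree while \sin{\left(2 q \right)} integrates cleanly, so parts wins.


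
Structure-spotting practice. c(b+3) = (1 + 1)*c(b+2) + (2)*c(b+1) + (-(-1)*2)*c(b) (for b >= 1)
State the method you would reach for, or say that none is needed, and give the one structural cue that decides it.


Best approach: the characteristic-root method — linear, homogeneous, constant coefficients: solutions of the form r^b exist — find the roots of the characteristic polynomial.


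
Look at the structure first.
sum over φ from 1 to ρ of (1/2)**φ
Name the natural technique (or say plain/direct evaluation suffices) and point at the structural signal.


Method: the geometric series formula — each summand is the previous one scaled by 1/2; that constant multiplier is itself the geometric structure.


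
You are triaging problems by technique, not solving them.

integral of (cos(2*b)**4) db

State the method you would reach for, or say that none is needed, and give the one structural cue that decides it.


Verdict: a trigonometric identity — the even exponent on cos(2*b)**4 signals one move: rewrite via cos of the doubled angle.


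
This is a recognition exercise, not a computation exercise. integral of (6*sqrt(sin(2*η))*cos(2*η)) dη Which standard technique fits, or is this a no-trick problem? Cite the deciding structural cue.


Diagnosis: u-substitution — collected, the integrand has one factor that is, up to a constant, the derivative of an inner expression the rest depends on — substitute for that inner expression.


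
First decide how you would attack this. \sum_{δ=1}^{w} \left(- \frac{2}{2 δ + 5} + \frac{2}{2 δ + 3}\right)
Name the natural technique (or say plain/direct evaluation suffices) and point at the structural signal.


Diagnosis: telescoping — the summand is built as \frac{2}{2 δ + 3} minus its own successor — adjacent terms annihilate down the line.


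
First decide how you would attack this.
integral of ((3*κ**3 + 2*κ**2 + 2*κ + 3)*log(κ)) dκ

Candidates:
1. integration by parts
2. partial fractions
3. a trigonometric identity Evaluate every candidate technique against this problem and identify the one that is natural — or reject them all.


Method: integration by parts — one parts step with u = log(κ) trades the logarithm for an algebraic integrand.
- integration by parts — yes — fits the structure here.
- partial fractions: the expression is not a ratio of polynomials that decomposes further.
- a trigonometric identity: there is no trigonometric structure at all — the integrand carries no sine or cosine to rewrite.


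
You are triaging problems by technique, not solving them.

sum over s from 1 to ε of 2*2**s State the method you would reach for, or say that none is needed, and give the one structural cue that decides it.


Method: the geometric series formula — consecutive terms stand in a fixed index-free ratio — the geometric sum formula closes it.


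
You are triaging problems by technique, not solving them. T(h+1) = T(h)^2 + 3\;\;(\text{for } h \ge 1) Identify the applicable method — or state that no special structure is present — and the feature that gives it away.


Verdict: no special technique — the update rule curves (it is not linear in the unknown sequence), so no superposition-based closed form attaches — iterate or study it directly.


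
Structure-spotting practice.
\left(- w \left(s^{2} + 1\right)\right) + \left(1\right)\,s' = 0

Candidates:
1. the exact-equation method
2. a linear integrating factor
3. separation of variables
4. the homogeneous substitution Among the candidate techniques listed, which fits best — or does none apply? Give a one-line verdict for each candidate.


Best approach: separation of variables — a product of single-variable factors, w and s^{2} + 1 — the textbook separable form.
- the exact-equation method — the mixed-partials test fails on this split — it is not an exact differential as presented.
- a linear integrating factor: a nonlinear term in the unknown puts this outside the integrating-factor template.
- separation of variables: yes — fits the structure here.
- the homogeneous substitution — the slope is not a function of the ratio of the variables alone.


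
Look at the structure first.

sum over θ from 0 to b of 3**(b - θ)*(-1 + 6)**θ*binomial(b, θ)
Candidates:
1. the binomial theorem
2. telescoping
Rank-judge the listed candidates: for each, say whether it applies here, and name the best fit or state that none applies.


Diagnosis: the binomial theorem — terms weighting binomial(b, θ) against matched powers of (-1 + 6) and 3 reassemble into ((-1 + 6) + 3)^b by the binomial theorem.
- the binomial theorem — applies; the problem has the shape this method handles.
- telescoping: in the displayed form, no term reappears at a neighboring index to cancel against.


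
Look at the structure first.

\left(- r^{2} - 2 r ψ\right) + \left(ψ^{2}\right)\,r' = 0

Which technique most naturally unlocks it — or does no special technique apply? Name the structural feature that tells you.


Diagnosis: the homogeneous substitution — the slope's numerator and denominator share total degree; set v = r/ψ and the equation drops to separable form. A Bernoulli substitution is a fair alternative on this equation directly; the homogeneous reading takes it as given.


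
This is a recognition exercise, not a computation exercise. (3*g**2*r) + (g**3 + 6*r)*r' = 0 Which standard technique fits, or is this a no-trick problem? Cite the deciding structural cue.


Diagnosis: the exact-equation method — equality of cross partials is the green light — assemble the potential function term by term.


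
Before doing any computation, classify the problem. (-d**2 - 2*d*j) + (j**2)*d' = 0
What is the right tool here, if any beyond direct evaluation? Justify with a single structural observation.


Verdict: the homogeneous substitution — the slope's numerator and denominator have matching total degree, so it depends only on d/j and the ratio substitution collapses it. A Bernoulli substitution is a fair alternative on this equation directly; the homogeneous reading takes it as given.


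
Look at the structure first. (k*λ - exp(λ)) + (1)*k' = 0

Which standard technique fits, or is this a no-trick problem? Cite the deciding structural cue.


Method: a linear integrating factor — the equation is linear in k with coefficient λ; multiplying by the integrating factor exp(∫λ) makes the left side a perfect derivative.


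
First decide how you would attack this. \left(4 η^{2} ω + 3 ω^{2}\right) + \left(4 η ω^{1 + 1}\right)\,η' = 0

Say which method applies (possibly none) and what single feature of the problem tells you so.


Verdict: the exact-equation method — equality of cross partials is the green light — assemble the potential function term by term.


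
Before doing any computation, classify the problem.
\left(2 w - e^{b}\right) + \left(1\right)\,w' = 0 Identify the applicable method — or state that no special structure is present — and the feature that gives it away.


Technique: a linear integrating factor — w appears only to the first power with coefficient 2 — the classic integrating-factor setup.


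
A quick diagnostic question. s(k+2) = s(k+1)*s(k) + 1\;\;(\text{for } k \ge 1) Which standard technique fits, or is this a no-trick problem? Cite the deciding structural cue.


Best approach: no special technique — the recurrence is nonlinear in the sequence values; study it directly, no linear machinery applies.


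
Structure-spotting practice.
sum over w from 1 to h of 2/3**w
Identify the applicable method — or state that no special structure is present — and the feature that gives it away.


Technique: the geometric series formula — consecutive terms stand in a fixed index-free ratio — the geometric sum formula closes it.


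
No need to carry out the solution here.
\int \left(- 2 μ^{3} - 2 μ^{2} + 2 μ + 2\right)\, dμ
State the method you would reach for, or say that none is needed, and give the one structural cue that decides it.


Method: no special technique — scan for structure and find none: constant multiples of powers of μ, integrate directly.


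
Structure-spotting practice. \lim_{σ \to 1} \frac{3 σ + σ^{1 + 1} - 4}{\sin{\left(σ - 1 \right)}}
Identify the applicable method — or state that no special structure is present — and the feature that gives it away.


Method: l'Hôpital's rule (0/0) — both numerator and denominator vanish at 1: the genuine 0/0 indeterminate that l'Hôpital exists for. One could equally expand both pieces locally and compare leading terms; the rule does that in one stroke.


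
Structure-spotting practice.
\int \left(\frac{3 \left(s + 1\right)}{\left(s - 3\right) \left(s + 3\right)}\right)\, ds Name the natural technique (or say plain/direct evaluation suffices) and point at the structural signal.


Method: partial fractions — the bottom factors while the top stays lower-degree — split into simple fractions and integrate piece by piece.


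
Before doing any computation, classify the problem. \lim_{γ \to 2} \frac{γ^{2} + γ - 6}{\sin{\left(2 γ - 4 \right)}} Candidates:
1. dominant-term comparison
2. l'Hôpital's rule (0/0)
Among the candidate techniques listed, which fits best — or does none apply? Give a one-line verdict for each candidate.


Diagnosis: l'Hôpital's rule (0/0) — substituting 2 gives 0 over 0; differentiate top and bottom once and re-evaluate. A first-order expansion at the point is an equally standard path; the rule packages it.
- dominant-term comparison — leading-power comparison does not apply to this form.
- l'Hôpital's rule (0/0) — yes — fits the structure here.


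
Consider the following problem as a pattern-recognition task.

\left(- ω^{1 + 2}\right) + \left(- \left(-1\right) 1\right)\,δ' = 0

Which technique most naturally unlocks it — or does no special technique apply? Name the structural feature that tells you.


Technique: no special technique — the slope is a pure function of ω; integrate both sides and be done.


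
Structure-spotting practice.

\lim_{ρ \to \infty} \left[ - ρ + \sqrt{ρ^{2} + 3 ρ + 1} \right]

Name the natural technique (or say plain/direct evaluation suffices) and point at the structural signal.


Best approach: conjugate multiplication — infinity minus infinity with a radical in play — multiply by the conjugate so the divergences of \sqrt{ρ^{2} + 3 ρ + 1} and ρ annihilate.


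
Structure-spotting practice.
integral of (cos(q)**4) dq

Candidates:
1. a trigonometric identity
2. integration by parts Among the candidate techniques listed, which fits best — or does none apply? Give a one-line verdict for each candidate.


Technique: a trigonometric identity — cos(q)**4 is an even power — the power-reduction identity rewrites it into first-degree cosines.
- a trigonometric identity: a fit — the right tool for this form.
- integration by parts: not the fit here: there is no polynomial factor to ladder down — parts can still close the trigonometric product by recursion, though the identity rewrite is the direct route.


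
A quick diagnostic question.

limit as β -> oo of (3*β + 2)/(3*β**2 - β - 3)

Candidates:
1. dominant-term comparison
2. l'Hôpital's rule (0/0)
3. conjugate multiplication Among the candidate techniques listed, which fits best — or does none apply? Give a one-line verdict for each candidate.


Diagnosis: dominant-term comparison — at large β only the top-degree terms survive; compare the leading terms and the limit falls out.
- dominant-term comparison: a fit — the right tool for this form.
- l'Hôpital's rule (0/0) — no 0/0 form appears: written as one quotient, top and bottom both grow without bound, and the ratio is decided by their leading terms.
- conjugate multiplication: rationalization has no target — no divergent radical difference appears.


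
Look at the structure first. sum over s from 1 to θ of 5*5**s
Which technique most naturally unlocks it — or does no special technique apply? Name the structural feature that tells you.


Technique: the geometric series formula — each summand is the previous one scaled by 5; that constant multiplier is itself the geometric structure.


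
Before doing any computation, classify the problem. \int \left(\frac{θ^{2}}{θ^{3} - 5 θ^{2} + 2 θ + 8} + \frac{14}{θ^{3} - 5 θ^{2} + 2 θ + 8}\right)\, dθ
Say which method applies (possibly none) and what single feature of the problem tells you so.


Verdict: partial fractions — break θ^{3} - 5 θ^{2} + 2 θ + 8 into its roots and the integral splits into logarithm-sized bites.


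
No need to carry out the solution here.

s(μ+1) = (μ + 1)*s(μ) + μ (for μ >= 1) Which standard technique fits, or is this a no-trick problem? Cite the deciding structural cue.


Best approach: a summation factor — because the multiplier μ + 1 is index-dependent, divide through by its running product and sum the resulting differences.


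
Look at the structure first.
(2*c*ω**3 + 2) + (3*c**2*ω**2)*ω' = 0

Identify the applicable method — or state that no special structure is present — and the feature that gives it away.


Technique: the exact-equation method — the mixed-partials test passes for 2*c*ω**3 + 2 and 3*c**2*ω**2, so a potential function exists as presented.


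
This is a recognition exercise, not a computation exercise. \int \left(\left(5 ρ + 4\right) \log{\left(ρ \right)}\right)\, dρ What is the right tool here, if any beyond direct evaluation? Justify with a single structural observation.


Technique: integration by parts — logs resist antidifferentiation but differentiate beautifully; pair \log{\left(ρ \right)} with the polynomial 5 ρ + 4 via parts.


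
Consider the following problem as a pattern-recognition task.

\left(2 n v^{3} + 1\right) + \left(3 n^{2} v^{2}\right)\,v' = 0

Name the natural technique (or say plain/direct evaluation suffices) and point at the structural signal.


Best approach: the exact-equation method — 2 n v^{3} + 1 and 3 n^{2} v^{2} pass the exactness check on the nose, so no integrating factor in n or v is needed at all.


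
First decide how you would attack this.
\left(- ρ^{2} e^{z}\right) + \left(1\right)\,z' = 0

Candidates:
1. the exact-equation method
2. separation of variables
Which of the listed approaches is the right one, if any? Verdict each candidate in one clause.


Diagnosis: separation of variables — a product of single-variable factors, ρ^{2} and e^{z} — the textbook separable form.
- the exact-equation method — the cross partial derivatives disagree, so no single potential exists.
- separation of variables — yes, a natural case for it.


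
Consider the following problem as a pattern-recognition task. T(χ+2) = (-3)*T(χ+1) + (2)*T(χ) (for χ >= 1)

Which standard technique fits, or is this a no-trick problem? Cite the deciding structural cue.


Technique: the characteristic-root method — fixed numeric weights on consecutive terms and no forcing term added: the root method in its home territory.


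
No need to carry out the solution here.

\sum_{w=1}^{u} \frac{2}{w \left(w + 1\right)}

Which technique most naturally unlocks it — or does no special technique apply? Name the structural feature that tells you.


Best approach: telescoping — \frac{2}{w \left(w + 1\right)} hides a difference of shifted reciprocals — decompose it and the middle of the sum vanishes.


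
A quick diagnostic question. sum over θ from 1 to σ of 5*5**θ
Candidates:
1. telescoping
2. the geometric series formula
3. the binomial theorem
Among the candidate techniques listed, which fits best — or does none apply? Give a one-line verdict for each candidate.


Diagnosis: the geometric series formula — check a ratio of consecutive terms: it is 5, independent of the index, so the geometric formula closes the sum.
- telescoping: writing out consecutive terms as given produces no pairwise cancellation.
- the geometric series formula — applies; the problem has the shape this method handles.
- the binomial theorem: the terms lack the binomial-coefficient-weighted complementary-power pattern of an expansion.


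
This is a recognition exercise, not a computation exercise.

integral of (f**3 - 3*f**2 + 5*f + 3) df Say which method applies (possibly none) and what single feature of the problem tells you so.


Verdict: no special technique — scan for structure and find none: constant multiples of powers of f, integrate directly.


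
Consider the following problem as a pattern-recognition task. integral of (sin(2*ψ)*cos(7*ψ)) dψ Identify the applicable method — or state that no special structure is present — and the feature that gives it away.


Diagnosis: a trigonometric identity — two sinusoids at different rates multiply in sin(2*ψ)*cos(7*ψ); the product-to-sum identity uncouples them.


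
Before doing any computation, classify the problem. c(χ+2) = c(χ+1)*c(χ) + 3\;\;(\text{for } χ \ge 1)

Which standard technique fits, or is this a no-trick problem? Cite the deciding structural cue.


Diagnosis: no special technique — the new term depends nonlinearly on the old ones, which disqualifies every superposition-based technique.


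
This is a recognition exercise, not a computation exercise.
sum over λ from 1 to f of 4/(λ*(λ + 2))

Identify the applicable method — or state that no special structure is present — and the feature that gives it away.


Method: telescoping — one partial-fraction pass turns 4/(λ*(λ + 2)) into a shifted difference, and shifted differences telescope.


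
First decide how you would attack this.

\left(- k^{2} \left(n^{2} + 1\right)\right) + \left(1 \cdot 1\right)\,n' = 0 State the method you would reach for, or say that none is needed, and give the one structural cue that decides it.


Method: separation of variables — all dependence on the two variables factors apart, the defining separable shape.


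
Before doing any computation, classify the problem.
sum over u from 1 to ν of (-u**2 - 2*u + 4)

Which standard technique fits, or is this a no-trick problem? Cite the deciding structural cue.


Method: no special technique — with only polynomial terms in u present, the classical sum-of-powers identities are all you need.


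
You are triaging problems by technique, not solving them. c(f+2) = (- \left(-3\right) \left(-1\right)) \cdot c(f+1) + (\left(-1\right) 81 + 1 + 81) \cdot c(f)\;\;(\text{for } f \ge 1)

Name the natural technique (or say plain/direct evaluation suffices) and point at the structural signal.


Technique: the characteristic-root method — the recurrence is linear and homogeneous with constant coefficients, so the ansatz r^f turns it into a polynomial equation for r.


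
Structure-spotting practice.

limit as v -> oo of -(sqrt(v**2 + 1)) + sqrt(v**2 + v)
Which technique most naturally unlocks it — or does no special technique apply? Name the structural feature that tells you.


Best approach: conjugate multiplication — an infinity-minus-infinity difference with a surviving radical — multiply by the conjugate to cancel the divergence.


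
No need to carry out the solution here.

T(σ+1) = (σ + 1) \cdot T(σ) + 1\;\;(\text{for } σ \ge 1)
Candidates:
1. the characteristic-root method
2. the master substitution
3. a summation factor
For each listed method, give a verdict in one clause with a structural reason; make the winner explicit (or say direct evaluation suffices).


Verdict: a summation factor — one step of memory with a weight σ + 1 that changes as the index grows — the summation-factor construction is built for this.
- the characteristic-root method: the coefficients change with the index, which the root method cannot absorb.
- the master substitution: there is no divide-the-index recursive argument.
- a summation factor: yes, a natural case for it.


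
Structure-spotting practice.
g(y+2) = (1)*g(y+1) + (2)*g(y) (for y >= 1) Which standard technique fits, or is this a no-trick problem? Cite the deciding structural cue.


Verdict: the characteristic-root method — because shifting y leaves the equation's coefficients unchanged, exponential trials reduce it to algebra.


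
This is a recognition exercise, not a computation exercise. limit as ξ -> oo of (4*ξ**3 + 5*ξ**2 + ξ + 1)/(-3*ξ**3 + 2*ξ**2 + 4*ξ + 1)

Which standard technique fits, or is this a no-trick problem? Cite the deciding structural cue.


Diagnosis: dominant-term comparison — at large ξ only the top-degree terms survive; compare the leading terms and the limit falls out. l'Hôpital's at-infinity variant applies to the expression viewed as a single quotient; the leading-term comparison is the direct route.


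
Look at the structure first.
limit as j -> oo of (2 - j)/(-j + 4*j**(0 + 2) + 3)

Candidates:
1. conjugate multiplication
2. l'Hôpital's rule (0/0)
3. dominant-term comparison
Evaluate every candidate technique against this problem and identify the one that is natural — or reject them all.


Best approach: dominant-term comparison — as j grows, only the highest-degree terms matter — compare leading terms and read the limit off.
- conjugate multiplication — there is no infinity-minus-infinity radical difference to rationalize.
- l'Hôpital's rule (0/0): viewed as a single quotient this runs to ∞/∞, not the 0/0 clash this candidate addresses; an at-infinity variant of the rule would resolve it, but comparing leading growth reads the answer without differentiating.
- dominant-term comparison: a fit — the right tool for this form.


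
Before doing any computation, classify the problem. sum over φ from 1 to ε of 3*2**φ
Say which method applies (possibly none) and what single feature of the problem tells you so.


Method: the geometric series formula — consecutive terms stand in a fixed index-free ratio — the geometric sum formula closes it.


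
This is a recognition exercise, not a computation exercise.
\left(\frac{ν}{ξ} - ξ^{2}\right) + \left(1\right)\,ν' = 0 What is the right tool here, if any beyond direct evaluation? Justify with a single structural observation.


Method: a linear integrating factor — linear in the unknown with genuine forcing: multiply through by the exponential of the integrated coefficient and the left side closes into one derivative.


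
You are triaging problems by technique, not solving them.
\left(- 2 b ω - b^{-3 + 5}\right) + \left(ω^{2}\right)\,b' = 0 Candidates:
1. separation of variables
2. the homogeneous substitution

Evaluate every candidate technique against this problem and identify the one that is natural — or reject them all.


Method: the homogeneous substitution — scaling ω and b together leaves the slope fixed — it depends only on b/ω, so substitute the ratio. A Bernoulli substitution is a fair alternative on this equation directly; the homogeneous reading takes it as given.
- separation of variables: no division isolates the independent variable from the unknown.
- the homogeneous substitution: yes — fits the structure here.


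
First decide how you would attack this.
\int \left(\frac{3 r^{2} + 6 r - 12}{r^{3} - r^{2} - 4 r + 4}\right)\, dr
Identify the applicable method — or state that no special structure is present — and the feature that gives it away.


Best approach: partial fractions — a proper rational integrand whose denominator splits into simpler factors — decompose into partial fractions first.


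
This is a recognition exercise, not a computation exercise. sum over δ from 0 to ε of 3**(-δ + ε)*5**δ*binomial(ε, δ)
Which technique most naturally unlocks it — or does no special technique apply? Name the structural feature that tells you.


Verdict: the binomial theorem — binomial coefficients against complementary powers of 5 and 3: recognize the binomial expansion and resum.


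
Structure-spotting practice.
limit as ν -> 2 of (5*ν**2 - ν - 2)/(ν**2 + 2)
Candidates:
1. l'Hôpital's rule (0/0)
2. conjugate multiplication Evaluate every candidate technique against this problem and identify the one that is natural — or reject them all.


Diagnosis: no special technique — the expression is continuous at 2 — substitute and evaluate; no indeterminate form appears.
- l'Hôpital's rule (0/0): evaluation at the point is determinate, so the rule has nothing to repair.
- conjugate multiplication — no divergent radical difference is present for a conjugate pair to cancel.


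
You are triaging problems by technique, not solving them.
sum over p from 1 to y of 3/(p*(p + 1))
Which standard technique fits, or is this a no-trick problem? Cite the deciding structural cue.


Method: telescoping — one partial-fraction pass turns 3/(p*(p + 1)) into a shifted difference, and shifted differences telescope.


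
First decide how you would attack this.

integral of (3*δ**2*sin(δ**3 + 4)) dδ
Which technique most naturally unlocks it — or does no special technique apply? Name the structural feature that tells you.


Technique: u-substitution — differentiating the inner expression δ**3 + 4 produces the factor 3*δ**2 up to a constant multiple, so substituting u = δ**3 + 4 reduces everything to a one-variable integral in u.


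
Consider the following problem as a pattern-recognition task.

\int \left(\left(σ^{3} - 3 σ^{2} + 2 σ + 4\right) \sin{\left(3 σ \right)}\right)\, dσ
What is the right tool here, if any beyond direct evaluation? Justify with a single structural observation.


Verdict: integration by parts — the integrand splits as σ^{3} - 3 σ^{2} + 2 σ + 4 times \sin{\left(3 σ \right)} — repeatedly differentiating the polynomial part kills it, which is the parts ladder.


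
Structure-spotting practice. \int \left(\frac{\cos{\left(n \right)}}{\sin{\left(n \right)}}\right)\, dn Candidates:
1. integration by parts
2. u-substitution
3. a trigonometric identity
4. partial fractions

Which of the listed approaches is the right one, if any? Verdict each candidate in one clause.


Best approach: u-substitution — structure check: outer function, inner expression \sin{\left(n \right)}, inner derivative as a factor — the classic u = \sin{\left(n \right)} pattern.
- integration by parts — there is no nonconstant-polynomial-times-kernel split with an exp, sine, cosine (degree-1 argument), or logarithm partner.
- u-substitution: applicable, and directly so.
- a trigonometric identity: the trigonometric factor has no even power to reduce and no cross-frequency product to convert — the standard power-reduction and product-to-sum identities do not engage it.
- partial fractions: the expression is not a ratio of polynomials that decomposes further.


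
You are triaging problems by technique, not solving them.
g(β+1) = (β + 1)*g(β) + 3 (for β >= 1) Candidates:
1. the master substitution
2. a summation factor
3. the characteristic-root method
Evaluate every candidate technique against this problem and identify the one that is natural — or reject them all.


Verdict: a summation factor — rescale the sequence by the product of the weights β + 1 so far — the recurrence collapses to a plain running sum.
- the master substitution: the recursive argument is a shift of the index, not a fixed fraction of it.
- a summation factor: yes, a natural case for it.
- the characteristic-root method: the coefficients change with the index, which the root method cannot absorb.


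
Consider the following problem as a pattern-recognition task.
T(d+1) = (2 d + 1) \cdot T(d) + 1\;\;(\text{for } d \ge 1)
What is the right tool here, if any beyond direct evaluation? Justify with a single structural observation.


Method: a summation factor — first-order linear but the coefficient 2 d + 1 moves with the index — divide by the cumulative product and telescope.


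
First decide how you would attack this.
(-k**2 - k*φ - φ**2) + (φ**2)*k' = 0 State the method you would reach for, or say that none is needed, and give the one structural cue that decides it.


Technique: the homogeneous substitution — solved for the derivative, the right side is unchanged under scaling φ and k together — it depends only on the ratio k/φ, so substitute a single ratio variable.


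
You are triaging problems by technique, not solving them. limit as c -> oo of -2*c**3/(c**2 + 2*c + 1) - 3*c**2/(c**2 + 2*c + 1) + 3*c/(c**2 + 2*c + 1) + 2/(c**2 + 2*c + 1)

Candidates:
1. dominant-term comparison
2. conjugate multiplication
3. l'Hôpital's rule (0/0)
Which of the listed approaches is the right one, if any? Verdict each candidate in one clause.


Diagnosis: dominant-term comparison — as c grows, only the highest-degree terms matter — compare leading terms and read the limit off.
- dominant-term comparison: applies; the problem has the shape this method handles.
- conjugate multiplication — multiplying by a conjugate would not remove any indeterminacy here.
- l'Hôpital's rule (0/0): viewed as a single quotient this runs to ∞/∞, not the 0/0 clash this candidate addresses; an at-infinity variant of the rule would resolve it, but comparing leading growth reads the answer without differentiating.


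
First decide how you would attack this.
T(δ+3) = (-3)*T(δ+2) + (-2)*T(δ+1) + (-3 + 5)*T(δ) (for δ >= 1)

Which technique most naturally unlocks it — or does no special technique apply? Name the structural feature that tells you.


Technique: the characteristic-root method — because shifting δ leaves the equation's coefficients unchanged, exponential trials reduce it to algebra.


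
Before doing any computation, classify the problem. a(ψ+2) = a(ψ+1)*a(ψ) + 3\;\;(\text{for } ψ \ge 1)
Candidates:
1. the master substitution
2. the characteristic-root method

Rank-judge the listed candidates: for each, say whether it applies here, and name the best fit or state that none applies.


Diagnosis: no special technique — the unknown enters the rule nonlinearly, not as a weighted sum — no linear method is even well-posed.
- the master substitution: there is no divide-the-index recursive argument.
- the characteristic-root method: nonlinearity rules out exponential-mode superposition from the start.


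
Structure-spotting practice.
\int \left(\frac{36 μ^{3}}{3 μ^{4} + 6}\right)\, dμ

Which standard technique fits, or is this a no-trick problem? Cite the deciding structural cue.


Diagnosis: u-substitution — everything non-trivial happens through the inner expression 3 μ^{4} + 6, and its derivative accounts for the remaining factor up to a constant, so set u = 3 μ^{4} + 6.


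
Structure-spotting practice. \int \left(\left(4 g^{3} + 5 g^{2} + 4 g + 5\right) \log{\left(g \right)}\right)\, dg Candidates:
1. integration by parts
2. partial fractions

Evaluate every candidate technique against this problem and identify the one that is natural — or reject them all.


Best approach: integration by parts — take \log{\left(g \right)} as the piece to differentiate: what remains is a power-rule integral in disguise.
- integration by parts: applicable, and directly so.
- partial fractions: the expression is not a ratio of polynomials that decomposes further.


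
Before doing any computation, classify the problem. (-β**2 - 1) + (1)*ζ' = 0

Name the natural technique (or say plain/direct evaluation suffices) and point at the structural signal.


Method: no special technique — the slope is a pure function of β; integrate both sides and be done.


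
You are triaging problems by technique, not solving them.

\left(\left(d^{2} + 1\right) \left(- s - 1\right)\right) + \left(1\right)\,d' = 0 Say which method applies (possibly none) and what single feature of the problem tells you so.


Diagnosis: separation of variables — solved for the derivative, the right side splits multiplicatively into a function of each variable alone — divide and integrate each side.


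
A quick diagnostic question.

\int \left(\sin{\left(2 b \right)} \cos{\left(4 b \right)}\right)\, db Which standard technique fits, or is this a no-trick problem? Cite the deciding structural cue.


Technique: a trigonometric identity — distinct frequencies under one product (\sin{\left(2 b \right)} \cos{\left(4 b \right)}): the product-to-sum identity is the systematic route to an integrable form.


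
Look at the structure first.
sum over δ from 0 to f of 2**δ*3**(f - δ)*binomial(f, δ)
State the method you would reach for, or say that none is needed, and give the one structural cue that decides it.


Diagnosis: the binomial theorem — binomial(f, δ) weighting matched powers of 2 and 3 is the expanded form of (2 + 3)^f — fold it back up.


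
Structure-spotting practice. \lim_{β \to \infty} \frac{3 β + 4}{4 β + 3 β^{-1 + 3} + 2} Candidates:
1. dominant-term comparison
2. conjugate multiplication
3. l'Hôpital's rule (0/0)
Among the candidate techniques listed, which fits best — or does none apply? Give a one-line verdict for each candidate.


Verdict: dominant-term comparison — divide through by the highest power of β; every lower-order term dies and the dominant terms decide the limit.
- dominant-term comparison — yes — fits the structure here.
- conjugate multiplication: the conjugate move applies to radical differences, which this is not.
- l'Hôpital's rule (0/0) — viewed as a single quotient this runs to ∞/∞, not the 0/0 clash this candidate addresses; an at-infinity variant of the rule would resolve it, but comparing leading growth reads the answer without differentiating.


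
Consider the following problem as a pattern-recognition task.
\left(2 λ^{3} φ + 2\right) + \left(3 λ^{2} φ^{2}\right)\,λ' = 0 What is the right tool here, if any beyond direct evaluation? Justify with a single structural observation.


Method: the exact-equation method — checking ∂/∂λ of 2 λ^{3} φ + 2 against ∂/∂φ of 3 λ^{2} φ^{2}: they match — the equation is exact as it stands.


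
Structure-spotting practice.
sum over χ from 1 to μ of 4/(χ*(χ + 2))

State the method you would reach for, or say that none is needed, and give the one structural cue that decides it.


Diagnosis: telescoping — integer-spaced poles in 4/(χ*(χ + 2)) are the telescoping signature in disguise.


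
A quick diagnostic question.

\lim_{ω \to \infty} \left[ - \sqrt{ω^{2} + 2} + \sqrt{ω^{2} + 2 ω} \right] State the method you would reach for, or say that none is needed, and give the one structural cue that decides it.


Method: conjugate multiplication — \sqrt{ω^{2} + 2 ω} and \sqrt{ω^{2} + 2} both blow up, but their difference is tame once the conjugate rationalizes it.
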